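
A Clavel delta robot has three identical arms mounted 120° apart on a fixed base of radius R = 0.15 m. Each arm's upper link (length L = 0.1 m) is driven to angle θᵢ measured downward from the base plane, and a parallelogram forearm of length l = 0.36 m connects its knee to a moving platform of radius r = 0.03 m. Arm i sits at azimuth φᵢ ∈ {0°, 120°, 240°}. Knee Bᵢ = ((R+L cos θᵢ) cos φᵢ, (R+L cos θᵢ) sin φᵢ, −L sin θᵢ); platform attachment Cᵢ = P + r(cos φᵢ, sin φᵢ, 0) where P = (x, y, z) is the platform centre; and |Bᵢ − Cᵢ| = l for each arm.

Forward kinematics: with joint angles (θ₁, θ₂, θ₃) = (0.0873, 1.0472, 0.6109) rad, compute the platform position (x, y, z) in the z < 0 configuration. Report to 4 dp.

(0.0835, -0.0468, -0.3387)

arm 1 at φ=0.0°: (R−r)+L cos θ1 = 0.2196;  centre 1 = (0.2196, 0.0000, -0.0087)
centre 2 = (0.1700·cos120.0°, 0.1700·sin120.0°, -0.0866) = (-0.0850, 0.1472, -0.0866)
φ3=240.0°: virtual centre (-0.1010, -0.1749, -0.0574), radius l
subtract pairs → two planes through P
plane₁₂: -0.6092x+0.2944y+-0.1558z = -0.0119
Cramer: x(z) = 0.0135-0.2068z;  y(z) = -0.0126+0.1010z
into |P−centre ₁|² = l²: 1.0530z² + 0.1002z + -0.0869 = 0;  Δ = 0.3759;  z = -0.3387 or 0.2436 → z<0 root = -0.3387
x = 0.0835, y = -0.0468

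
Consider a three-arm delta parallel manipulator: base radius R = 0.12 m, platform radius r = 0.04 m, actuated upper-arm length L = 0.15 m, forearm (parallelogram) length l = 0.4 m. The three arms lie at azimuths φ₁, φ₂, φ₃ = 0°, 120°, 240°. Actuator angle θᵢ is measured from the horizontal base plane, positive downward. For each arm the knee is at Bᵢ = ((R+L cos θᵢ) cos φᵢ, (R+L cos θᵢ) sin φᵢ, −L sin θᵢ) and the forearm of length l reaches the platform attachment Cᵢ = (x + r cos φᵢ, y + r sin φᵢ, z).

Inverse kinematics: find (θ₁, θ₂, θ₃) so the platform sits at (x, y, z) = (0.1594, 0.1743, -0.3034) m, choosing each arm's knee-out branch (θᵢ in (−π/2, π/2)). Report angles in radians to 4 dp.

θ₁ = -0.3492, θ₂ = 0.0875, θ₃ = 1.2216

arm 1 (φ=0.0°): x'=0.1594, y'=0.1743
  A cos θ + B sin θ = C:  -0.0794·cos θ + -0.3034·sin θ = 0.0292
  √(A²+B²)=0.3136;  θ1 = -1.8268+1.4775 ≈ -0.3492
φ2=120.0° → target in arm frame (0.0712, -0.2252)
  A=0.0088, B=-0.3034, C=(l²−L²−A²−y'²−z²)/(2L)=-0.0178
  √(A²+B²)=0.3035;  θ2 = -1.5420+1.6295 ≈ 0.0875
rotate P by −φ3: (-0.2306, 0.0509, -0.3034)
  A cos θ + B sin θ = C:  0.3106·cos θ + -0.3034·sin θ = -0.1788
  γ=atan2(-0.3034,0.3106)=-0.7736;  ψ=arccos(-0.4118)=1.9952;  θ3=γ+ψ≈1.2216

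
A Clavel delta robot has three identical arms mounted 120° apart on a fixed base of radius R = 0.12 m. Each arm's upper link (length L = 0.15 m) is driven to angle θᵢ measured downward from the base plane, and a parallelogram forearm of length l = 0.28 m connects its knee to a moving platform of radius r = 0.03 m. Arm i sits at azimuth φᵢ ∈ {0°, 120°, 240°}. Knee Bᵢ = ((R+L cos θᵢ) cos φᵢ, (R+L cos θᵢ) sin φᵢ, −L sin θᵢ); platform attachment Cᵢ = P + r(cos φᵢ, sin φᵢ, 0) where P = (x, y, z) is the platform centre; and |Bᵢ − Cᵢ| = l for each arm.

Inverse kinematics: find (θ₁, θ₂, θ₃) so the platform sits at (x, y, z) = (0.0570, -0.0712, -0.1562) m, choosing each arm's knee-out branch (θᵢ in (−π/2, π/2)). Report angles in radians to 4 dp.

θ₁ = -0.3494, θ₂ = 0.8725, θ₃ = -0.0868

rotate P by −φ1: (0.0570, -0.0712, -0.1562)
  A cos θ + B sin θ = C:  0.0330·cos θ + -0.1562·sin θ = 0.0845
  γ=atan2(-0.1562,0.0330)=-1.3626;  ψ=arccos(0.5291)=1.0132;  θ1=γ+ψ≈-0.3494
φ2=120.0° → target in arm frame (-0.0902, -0.0138)
  A cos θ + B sin θ = C:  0.1802·cos θ + -0.1562·sin θ = -0.0038
  γ=atan2(-0.1562,0.1802)=-0.7143;  ψ=arccos(-0.0160)=1.5868;  θ2=γ+ψ≈0.8725
arm 3 (φ=240.0°): x'=0.0332, y'=0.0850
  A cos θ + B sin θ = C:  0.0568·cos θ + -0.1562·sin θ = 0.0702
  θ3 = atan2(B,A) + arccos(C/0.1662) = -0.0868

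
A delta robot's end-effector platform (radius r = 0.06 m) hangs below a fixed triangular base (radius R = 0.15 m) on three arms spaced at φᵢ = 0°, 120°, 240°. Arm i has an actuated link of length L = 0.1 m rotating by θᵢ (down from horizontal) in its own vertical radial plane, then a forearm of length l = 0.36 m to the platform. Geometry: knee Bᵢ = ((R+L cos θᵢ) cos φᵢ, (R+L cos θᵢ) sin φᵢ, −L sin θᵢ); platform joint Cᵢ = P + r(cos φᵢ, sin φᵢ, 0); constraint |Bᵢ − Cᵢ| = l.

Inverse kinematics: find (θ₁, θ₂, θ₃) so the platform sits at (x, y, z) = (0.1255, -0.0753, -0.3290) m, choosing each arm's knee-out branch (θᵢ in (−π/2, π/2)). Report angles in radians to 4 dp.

arm 1 (φ=0.0°): x'=0.1255, y'=-0.0753
  A=-0.0355, B=-0.3290, C=(l²−L²−A²−y'²−z²)/(2L)=0.0221
  γ=atan2(-0.3290,-0.0355)=-1.6783;  ψ=arccos(0.0669)=1.5038;  θ1=γ+ψ≈-0.1745
φ2=120.0° → target in arm frame (-0.1280, -0.0710)
  A cos θ + B sin θ = C:  0.2180·cos θ + -0.3290·sin θ = -0.2060
  γ=atan2(-0.3290,0.2180)=-0.9857;  ψ=arccos(-0.5219)=2.1199;  θ2=γ+ψ≈1.1342
arm 3 (φ=240.0°): x'=0.0025, y'=0.1463
  A cos θ + B sin θ = C:  0.0875·cos θ + -0.3290·sin θ = -0.0886
  √(A²+B²)=0.3404;  θ3 = -1.3107+1.8340 ≈ 0.5233

θ₁ = -0.1745, θ₂ = 1.1342, θ₃ = 0.5233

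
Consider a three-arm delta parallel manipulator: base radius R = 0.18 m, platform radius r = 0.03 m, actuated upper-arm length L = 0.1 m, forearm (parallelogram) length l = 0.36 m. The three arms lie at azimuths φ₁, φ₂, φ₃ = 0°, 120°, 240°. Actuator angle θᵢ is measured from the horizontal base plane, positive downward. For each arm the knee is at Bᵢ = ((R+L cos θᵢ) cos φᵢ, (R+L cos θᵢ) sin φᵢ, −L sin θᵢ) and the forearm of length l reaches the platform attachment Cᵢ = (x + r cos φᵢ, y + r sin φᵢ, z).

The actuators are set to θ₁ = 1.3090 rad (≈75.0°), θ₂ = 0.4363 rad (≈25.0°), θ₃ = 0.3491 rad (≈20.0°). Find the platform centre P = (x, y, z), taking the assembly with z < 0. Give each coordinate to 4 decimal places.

(-0.0983, -0.0071, -0.3298)

arm 1 at φ=0.0°: e+L cos θ1 = 0.1759;  O1 = (0.1759, 0.0000, -0.0966)
φ2=120.0°: virtual centre (-0.1203, 0.2084, -0.0423), radius l
arm 3 at φ=240.0°: e+L cos θ3 = 0.2440;  O3 = (-0.1220, -0.2113, -0.0342)
eliminate P² terms by subtracting sphere 1 from 2 and 3
plane₁₂: -0.5924x+0.4168y+0.1087z = 0.0194
det = 0.4986;  x = -0.0335+0.1964z,  y = -0.0011+0.0184z
into |P−O₁|² = l²: 1.0389z² + 0.1109z + -0.0764 = 0;  Δ = 0.3298;  z = -0.3298 or 0.2230 → z<0 root = -0.3298
x = -0.0983, y = -0.0071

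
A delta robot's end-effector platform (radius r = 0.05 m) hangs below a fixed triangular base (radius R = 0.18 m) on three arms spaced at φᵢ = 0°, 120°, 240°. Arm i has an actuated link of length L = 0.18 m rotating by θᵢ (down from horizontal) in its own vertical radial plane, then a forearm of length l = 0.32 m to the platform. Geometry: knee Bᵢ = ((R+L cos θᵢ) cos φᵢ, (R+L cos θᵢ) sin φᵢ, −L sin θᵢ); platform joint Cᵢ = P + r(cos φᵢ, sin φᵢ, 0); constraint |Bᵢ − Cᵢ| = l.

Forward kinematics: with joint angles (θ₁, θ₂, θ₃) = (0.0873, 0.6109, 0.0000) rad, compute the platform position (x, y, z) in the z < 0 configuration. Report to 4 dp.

S1 = (0.3093·cos0.0°, 0.3093·sin0.0°, -0.0157) = (0.3093, 0.0000, -0.0157)
arm 2 at φ=120.0°: (R−r)+L cos θ2 = 0.2774;  S2 = (-0.1387, 0.2403, -0.1032)
arm 3 at φ=240.0°: (R−r)+L cos θ3 = 0.3100;  S3 = (-0.1550, -0.2685, 0.0000)
eliminate P² terms by subtracting sphere 1 from 2 and 3
[-0.8961 0.4805 -0.1751]·P = -0.0083;  [-0.9286 -0.5369 0.0314]·P = 0.0002
det = 0.9274;  x = 0.0047+-0.0851z,  y = -0.0085+0.2057z
quadratic in z: (1.0495)z²+(0.0798)z+(-0.0093)=0, √Δ=0.2130 → z ∈ {-0.1395, 0.0635}; z = -0.1395 (taking z<0)
x = 0.0166, y = -0.0372

(0.0166, -0.0372, -0.1395)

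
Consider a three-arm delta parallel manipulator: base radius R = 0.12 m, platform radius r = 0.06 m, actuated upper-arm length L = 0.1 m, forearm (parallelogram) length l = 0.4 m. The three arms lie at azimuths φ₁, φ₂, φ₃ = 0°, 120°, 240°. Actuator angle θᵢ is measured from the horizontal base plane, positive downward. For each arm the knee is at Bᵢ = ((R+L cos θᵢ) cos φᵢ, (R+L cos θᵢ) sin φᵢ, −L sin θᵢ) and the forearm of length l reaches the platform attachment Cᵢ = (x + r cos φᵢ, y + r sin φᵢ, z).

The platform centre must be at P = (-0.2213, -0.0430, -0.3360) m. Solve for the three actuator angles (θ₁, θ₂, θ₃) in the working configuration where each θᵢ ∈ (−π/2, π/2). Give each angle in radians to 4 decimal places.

φ1=0.0° → target in arm frame (-0.2213, -0.0430)
  A cos θ + B sin θ = C:  0.2813·cos θ + -0.3360·sin θ = -0.2194
  θ1 = atan2(B,A) + arccos(C/0.4382) = 1.2213
rotate P by −φ2: (0.0734, 0.2132, -0.3360)
  A=-0.0134, B=-0.3360, C=(l²−L²−A²−y'²−z²)/(2L)=-0.0425
  √(A²+B²)=0.3363;  θ2 = -1.6107+1.6977 ≈ 0.0870
arm 3 (φ=240.0°): x'=0.1479, y'=-0.1702
  A=-0.0879, B=-0.3360, C=(l²−L²−A²−y'²−z²)/(2L)=0.0021
  γ=atan2(-0.3360,-0.0879)=-1.8266;  ψ=arccos(0.0062)=1.5646;  θ3=γ+ψ≈-0.2620

θ₁ = 1.2213, θ₂ = 0.0870, θ₃ = -0.2620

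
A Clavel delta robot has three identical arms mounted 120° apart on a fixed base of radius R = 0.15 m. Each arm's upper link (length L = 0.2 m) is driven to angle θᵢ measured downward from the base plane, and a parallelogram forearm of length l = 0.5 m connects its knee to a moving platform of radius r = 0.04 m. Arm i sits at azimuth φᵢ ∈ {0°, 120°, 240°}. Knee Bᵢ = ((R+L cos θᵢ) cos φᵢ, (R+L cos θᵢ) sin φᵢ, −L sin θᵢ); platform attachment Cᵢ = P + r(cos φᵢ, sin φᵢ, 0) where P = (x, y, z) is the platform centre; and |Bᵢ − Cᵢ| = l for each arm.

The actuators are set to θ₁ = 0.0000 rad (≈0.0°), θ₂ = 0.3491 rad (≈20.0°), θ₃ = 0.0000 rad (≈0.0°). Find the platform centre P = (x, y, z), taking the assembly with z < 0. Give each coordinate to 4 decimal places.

φ1=0.0°: virtual centre (0.3100, 0.0000, 0.0000), radius l
O2 = (0.2979·cos120.0°, 0.2979·sin120.0°, -0.0684) = (-0.1490, 0.2580, -0.0684)
O3 = (0.3100·cos240.0°, 0.3100·sin240.0°, 0.0000) = (-0.1550, -0.2685, 0.0000)
subtract pairs → two planes through P
linear system: -0.9179x+0.5160y = -0.0027−-0.1368z; -0.9300x+-0.5369y = 0.0000−0.0000z
Cramer: x(z) = 0.0015-0.0755z;  y(z) = -0.0025+0.1308z
sphere 1 gives Az²+Bz+C=0 with A=1.0228, B=0.0459, C=-0.1548;  B²−4AC=0.6354;  roots -0.4121, 0.3672;  negative root z = -0.4121
x = 0.0326, y = -0.0564

(0.0326, -0.0564, -0.4121)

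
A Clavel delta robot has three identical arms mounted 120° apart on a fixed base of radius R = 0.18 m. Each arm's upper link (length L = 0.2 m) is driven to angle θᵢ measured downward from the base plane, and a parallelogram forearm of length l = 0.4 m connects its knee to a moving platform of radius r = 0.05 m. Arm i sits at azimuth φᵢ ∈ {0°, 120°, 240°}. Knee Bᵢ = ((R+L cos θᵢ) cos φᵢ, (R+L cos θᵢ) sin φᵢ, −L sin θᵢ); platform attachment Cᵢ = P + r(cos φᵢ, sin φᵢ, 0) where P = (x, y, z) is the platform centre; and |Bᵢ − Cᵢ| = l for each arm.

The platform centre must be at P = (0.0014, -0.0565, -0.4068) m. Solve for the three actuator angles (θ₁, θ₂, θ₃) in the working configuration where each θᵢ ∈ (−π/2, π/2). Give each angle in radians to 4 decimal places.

θ₁ = 0.6983, θ₂ = 0.8728, θ₃ = 0.5236

rotate P by −φ1: (0.0014, -0.0565, -0.4068)
  e−x'=0.1286;  (l²−L²−(e−x')²−y'²−z²)/2L = -0.1630
  √(A²+B²)=0.4266;  θ1 = -1.2646+1.9629 ≈ 0.6983
arm 2 (φ=120.0°): x'=-0.0496, y'=0.0270
  e−x'=0.1796;  (l²−L²−(e−x')²−y'²−z²)/2L = -0.1962
  θ2 = atan2(B,A) + arccos(C/0.4447) = 0.8728
φ3=240.0° → target in arm frame (0.0482, 0.0295)
  A cos θ + B sin θ = C:  0.0818·cos θ + -0.4068·sin θ = -0.1326
  θ3 = atan2(B,A) + arccos(C/0.4149) = 0.5236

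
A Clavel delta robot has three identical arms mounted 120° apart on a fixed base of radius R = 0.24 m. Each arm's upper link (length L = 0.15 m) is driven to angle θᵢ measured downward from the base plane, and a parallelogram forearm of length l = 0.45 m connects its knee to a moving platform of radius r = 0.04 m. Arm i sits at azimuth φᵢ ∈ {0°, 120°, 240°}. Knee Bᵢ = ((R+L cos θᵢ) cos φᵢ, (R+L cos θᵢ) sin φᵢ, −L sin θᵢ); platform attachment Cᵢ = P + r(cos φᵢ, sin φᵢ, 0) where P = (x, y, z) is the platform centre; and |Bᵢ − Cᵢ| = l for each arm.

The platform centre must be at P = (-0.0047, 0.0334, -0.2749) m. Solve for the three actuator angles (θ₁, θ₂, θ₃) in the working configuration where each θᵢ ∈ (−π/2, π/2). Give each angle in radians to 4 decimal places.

θ₁ = 0.0000, θ₂ = -0.3496, θ₃ = 0.1741

rotate P by −φ1: (-0.0047, 0.0334, -0.2749)
  e−x'=0.2047;  (l²−L²−(e−x')²−y'²−z²)/2L = 0.2047
  √(A²+B²)=0.3427;  θ1 = -0.9307+0.9307 ≈ 0.0000
rotate P by −φ2: (0.0313, -0.0126, -0.2749)
  A=0.1687, B=-0.2749, C=(l²−L²−A²−y'²−z²)/(2L)=0.2527
  √(A²+B²)=0.3225;  θ2 = -1.0203+0.6707 ≈ -0.3496
φ3=240.0° → target in arm frame (-0.0266, -0.0208)
  A=0.2266, B=-0.2749, C=(l²−L²−A²−y'²−z²)/(2L)=0.1755
  γ=atan2(-0.2749,0.2266)=-0.8815;  ψ=arccos(0.4928)=1.0555;  θ3=γ+ψ≈0.1741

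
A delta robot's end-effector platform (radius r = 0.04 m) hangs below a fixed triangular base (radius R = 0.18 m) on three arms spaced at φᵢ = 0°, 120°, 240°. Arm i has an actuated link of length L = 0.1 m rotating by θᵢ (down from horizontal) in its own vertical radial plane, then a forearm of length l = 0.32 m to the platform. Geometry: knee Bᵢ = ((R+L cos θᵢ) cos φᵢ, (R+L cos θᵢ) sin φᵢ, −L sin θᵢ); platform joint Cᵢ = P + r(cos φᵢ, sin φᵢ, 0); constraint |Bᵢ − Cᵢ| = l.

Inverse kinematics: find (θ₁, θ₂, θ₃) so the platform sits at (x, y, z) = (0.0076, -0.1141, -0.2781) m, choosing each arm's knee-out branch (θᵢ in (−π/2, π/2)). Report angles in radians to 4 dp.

θ₁ = 0.6985, θ₂ = 1.3962, θ₃ = 0.0002

arm 1 (φ=0.0°): x'=0.0076, y'=-0.1141
  A=0.1324, B=-0.2781, C=(l²−L²−A²−y'²−z²)/(2L)=-0.0774
  √(A²+B²)=0.3080;  θ1 = -1.1265+1.8249 ≈ 0.6985
arm 2 (φ=120.0°): x'=-0.1026, y'=0.0505
  A=0.2426, B=-0.2781, C=(l²−L²−A²−y'²−z²)/(2L)=-0.2317
  γ=atan2(-0.2781,0.2426)=-0.8534;  ψ=arccos(-0.6279)=2.2497;  θ2=γ+ψ≈1.3962
φ3=240.0° → target in arm frame (0.0950, 0.0636)
  A cos θ + B sin θ = C:  0.0450·cos θ + -0.2781·sin θ = 0.0449
  √(A²+B²)=0.2817;  θ3 = -1.4104+1.4106 ≈ 0.0002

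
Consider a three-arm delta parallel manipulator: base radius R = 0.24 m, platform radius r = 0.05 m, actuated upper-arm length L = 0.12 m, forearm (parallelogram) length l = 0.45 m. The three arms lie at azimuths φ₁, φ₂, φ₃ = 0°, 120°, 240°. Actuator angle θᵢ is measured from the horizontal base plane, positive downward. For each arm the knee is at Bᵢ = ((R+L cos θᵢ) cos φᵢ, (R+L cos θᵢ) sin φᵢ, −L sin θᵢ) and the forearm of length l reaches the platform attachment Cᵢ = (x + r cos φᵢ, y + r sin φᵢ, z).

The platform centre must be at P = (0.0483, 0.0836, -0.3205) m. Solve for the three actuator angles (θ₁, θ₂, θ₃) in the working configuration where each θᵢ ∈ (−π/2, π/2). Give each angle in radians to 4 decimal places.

θ₁ = -0.3498, θ₂ = -0.3493, θ₃ = 0.6978

arm 1 (φ=0.0°): x'=0.0483, y'=0.0836
  A=0.1417, B=-0.3205, C=(l²−L²−A²−y'²−z²)/(2L)=0.2430
  √(A²+B²)=0.3504;  θ1 = -1.1545+0.8047 ≈ -0.3498
rotate P by −φ2: (0.0482, -0.0836, -0.3205)
  e−x'=0.1418;  (l²−L²−(e−x')²−y'²−z²)/2L = 0.2429
  θ2 = atan2(B,A) + arccos(C/0.3504) = -0.3493
arm 3 (φ=240.0°): x'=-0.0965, y'=0.0000
  e−x'=0.2865;  (l²−L²−(e−x')²−y'²−z²)/2L = 0.0136
  γ=atan2(-0.3205,0.2865)=-0.8413;  ψ=arccos(0.0317)=1.5391;  θ3=γ+ψ≈0.6978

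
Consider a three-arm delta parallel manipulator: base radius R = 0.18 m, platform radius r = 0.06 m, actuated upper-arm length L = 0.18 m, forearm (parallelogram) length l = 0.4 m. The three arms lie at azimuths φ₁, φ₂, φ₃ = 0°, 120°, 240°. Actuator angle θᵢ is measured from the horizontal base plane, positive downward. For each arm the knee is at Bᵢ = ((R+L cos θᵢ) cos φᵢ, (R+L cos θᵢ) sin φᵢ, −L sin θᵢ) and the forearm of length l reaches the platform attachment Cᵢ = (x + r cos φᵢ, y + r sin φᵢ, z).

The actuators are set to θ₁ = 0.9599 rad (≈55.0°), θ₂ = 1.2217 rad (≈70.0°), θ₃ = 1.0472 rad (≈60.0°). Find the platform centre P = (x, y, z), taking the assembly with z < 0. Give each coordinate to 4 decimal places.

(0.0349, -0.0310, -0.4989)

O1 = (0.2232·cos0.0°, 0.2232·sin0.0°, -0.1474) = (0.2232, 0.0000, -0.1474)
O2 = (0.1816·cos120.0°, 0.1816·sin120.0°, -0.1691) = (-0.0908, 0.1572, -0.1691)
O3 = (0.2100·cos240.0°, 0.2100·sin240.0°, -0.1559) = (-0.1050, -0.1819, -0.1559)
|O₂|²−|O₁|² = -0.0100;  |O₃|²−|O₁|² = -0.0032
linear system: -0.6281x+0.3145y = -0.0100−-0.0434z; -0.6565x+-0.3637y = -0.0032−-0.0169z
det = 0.4349;  x = 0.0107+-0.0485z,  y = -0.0105+0.0411z
into |P−O₁|² = l²: 1.0040z² + 0.3146z + -0.0930 = 0;  Δ = 0.4723;  z = -0.4989 or 0.1856 → z<0 root = -0.4989
x = 0.0349, y = -0.0310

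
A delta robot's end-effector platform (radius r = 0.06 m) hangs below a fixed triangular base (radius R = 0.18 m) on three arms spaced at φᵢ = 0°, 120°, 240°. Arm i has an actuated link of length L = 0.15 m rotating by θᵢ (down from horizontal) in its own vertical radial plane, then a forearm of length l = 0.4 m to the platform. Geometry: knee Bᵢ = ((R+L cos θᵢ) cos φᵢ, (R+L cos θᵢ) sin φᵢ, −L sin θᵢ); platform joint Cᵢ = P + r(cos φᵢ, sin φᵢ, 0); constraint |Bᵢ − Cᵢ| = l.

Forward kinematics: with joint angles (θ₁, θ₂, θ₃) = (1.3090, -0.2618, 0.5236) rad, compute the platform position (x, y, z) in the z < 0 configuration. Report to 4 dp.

S1 = (0.1588·cos0.0°, 0.1588·sin0.0°, -0.1449) = (0.1588, 0.0000, -0.1449)
arm 2 at φ=120.0°: (R−r)+L cos θ2 = 0.2649;  S2 = (-0.1324, 0.2294, 0.0388)
φ3=240.0°: virtual centre (-0.1250, -0.2164, -0.0750), radius l
eliminate P² terms by subtracting sphere 1 from 2 and 3
plane₁₂: -0.5825x+0.4588y+0.3674z = 0.0255
Cramer: x(z) = -0.0411+0.4354z;  y(z) = 0.0033-0.2480z
sphere 1 gives Az²+Bz+C=0 with A=1.2511, B=0.1141, C=-0.0990;  B²−4AC=0.5086;  roots -0.3306, 0.2394;  negative root z = -0.3306
x = -0.1850, y = 0.0853

(-0.1850, 0.0853, -0.3306)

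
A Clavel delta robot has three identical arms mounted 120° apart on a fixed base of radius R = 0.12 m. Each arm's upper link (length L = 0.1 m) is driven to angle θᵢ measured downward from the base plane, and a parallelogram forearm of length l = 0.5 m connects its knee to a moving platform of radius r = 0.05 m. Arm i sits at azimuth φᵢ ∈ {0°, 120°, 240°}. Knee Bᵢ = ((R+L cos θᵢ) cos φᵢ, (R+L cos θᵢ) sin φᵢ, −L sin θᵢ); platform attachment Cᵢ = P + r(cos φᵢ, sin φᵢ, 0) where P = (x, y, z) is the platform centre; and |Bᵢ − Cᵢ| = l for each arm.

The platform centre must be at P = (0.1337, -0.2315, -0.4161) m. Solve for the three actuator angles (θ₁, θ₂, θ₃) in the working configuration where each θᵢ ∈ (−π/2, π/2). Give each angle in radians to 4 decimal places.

arm 1 (φ=0.0°): x'=0.1337, y'=-0.2315
  e−x'=-0.0637;  (l²−L²−(e−x')²−y'²−z²)/2L = 0.0461
  γ=atan2(-0.4161,-0.0637)=-1.7227;  ψ=arccos(0.1094)=1.4612;  θ1=γ+ψ≈-0.2615
arm 2 (φ=120.0°): x'=-0.2673, y'=0.0000
  A=0.3373, B=-0.4161, C=(l²−L²−A²−y'²−z²)/(2L)=-0.2347
  √(A²+B²)=0.5357;  θ2 = -0.8896+2.0243 ≈ 1.1347
arm 3 (φ=240.0°): x'=0.1336, y'=0.2315
  A=-0.0636, B=-0.4161, C=(l²−L²−A²−y'²−z²)/(2L)=0.0460
  θ3 = atan2(B,A) + arccos(C/0.4209) = -0.2613

θ₁ = -0.2615, θ₂ = 1.1347, θ₃ = -0.2613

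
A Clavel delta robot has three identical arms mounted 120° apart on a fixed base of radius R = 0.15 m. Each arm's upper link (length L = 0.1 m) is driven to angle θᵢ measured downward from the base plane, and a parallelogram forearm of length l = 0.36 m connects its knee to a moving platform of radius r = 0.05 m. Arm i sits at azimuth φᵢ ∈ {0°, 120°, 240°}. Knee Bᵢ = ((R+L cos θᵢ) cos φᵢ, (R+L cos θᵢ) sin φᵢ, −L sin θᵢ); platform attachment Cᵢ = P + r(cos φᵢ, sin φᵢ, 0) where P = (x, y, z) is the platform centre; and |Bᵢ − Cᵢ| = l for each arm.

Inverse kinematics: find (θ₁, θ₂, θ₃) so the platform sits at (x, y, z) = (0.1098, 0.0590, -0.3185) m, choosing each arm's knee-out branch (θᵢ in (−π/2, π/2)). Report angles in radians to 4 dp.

arm 1 (φ=0.0°): x'=0.1098, y'=0.0590
  A=-0.0098, B=-0.3185, C=(l²−L²−A²−y'²−z²)/(2L)=0.0729
  θ1 = atan2(B,A) + arccos(C/0.3187) = -0.2616
φ2=120.0° → target in arm frame (-0.0038, -0.1246)
  A=0.1038, B=-0.3185, C=(l²−L²−A²−y'²−z²)/(2L)=-0.0407
  γ=atan2(-0.3185,0.1038)=-1.2557;  ψ=arccos(-0.1215)=1.6926;  θ2=γ+ψ≈0.4369
rotate P by −φ3: (-0.1060, 0.0656, -0.3185)
  A=0.2060, B=-0.3185, C=(l²−L²−A²−y'²−z²)/(2L)=-0.1429
  √(A²+B²)=0.3793;  θ3 = -0.9967+1.9570 ≈ 0.9603

θ₁ = -0.2616, θ₂ = 0.4369, θ₃ = 0.9603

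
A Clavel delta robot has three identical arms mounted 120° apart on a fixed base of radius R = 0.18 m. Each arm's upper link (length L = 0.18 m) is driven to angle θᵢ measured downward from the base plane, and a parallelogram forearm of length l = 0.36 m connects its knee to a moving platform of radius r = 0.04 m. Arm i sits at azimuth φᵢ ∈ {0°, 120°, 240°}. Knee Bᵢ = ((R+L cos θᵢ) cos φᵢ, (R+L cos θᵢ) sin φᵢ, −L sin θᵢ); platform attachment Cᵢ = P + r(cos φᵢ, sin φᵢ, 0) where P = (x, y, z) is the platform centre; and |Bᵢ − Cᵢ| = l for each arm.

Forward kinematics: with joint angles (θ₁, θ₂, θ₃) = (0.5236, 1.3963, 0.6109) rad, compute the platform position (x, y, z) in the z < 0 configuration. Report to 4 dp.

φ1=0.0°: virtual centre (0.2959, 0.0000, -0.0900), radius l
O2 = (0.1713·cos120.0°, 0.1713·sin120.0°, -0.1773) = (-0.0856, 0.1483, -0.1773)
φ3=240.0°: virtual centre (-0.1437, -0.2489, -0.1032), radius l
subtract pairs → two planes through P
plane₁₂: -0.7630x+0.2966y+-0.1745z = -0.0349
det = 0.6407;  x = 0.0282+-0.1479z,  y = -0.0451+0.2080z
sphere 1 gives Az²+Bz+C=0 with A=1.0651, B=0.2404, C=-0.0478;  B²−4AC=0.2615;  roots -0.3529, 0.1272;  negative root z = -0.3529
x = 0.0804, y = -0.1185

(0.0804, -0.1185, -0.3529)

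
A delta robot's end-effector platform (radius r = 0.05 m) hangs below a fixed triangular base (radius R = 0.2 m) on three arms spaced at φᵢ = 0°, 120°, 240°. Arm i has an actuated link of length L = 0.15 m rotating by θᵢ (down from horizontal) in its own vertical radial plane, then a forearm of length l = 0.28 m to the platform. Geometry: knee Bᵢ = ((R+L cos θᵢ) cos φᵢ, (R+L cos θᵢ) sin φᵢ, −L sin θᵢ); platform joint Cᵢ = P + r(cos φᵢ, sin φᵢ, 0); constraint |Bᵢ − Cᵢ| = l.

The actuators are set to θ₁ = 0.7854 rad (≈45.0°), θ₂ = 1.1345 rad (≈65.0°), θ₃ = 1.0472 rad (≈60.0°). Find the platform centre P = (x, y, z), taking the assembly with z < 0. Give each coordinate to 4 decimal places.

(0.0357, -0.0096, -0.2786)

φ1=0.0°: virtual centre (0.2561, 0.0000, -0.1061), radius l
arm 2 at φ=120.0°: (R−r)+L cos θ2 = 0.2134;  O2 = (-0.1067, 0.1848, -0.1359)
arm 3 at φ=240.0°: (R−r)+L cos θ3 = 0.2250;  O3 = (-0.1125, -0.1949, -0.1299)
|O₂|²−|O₁|² = -0.0128;  |O₃|²−|O₁|² = -0.0093
[-0.7255 0.3696 -0.0598]·P = -0.0128;  [-0.7371 -0.3897 -0.0477]·P = -0.0093
det = 0.5552;  x = 0.0152+-0.0737z,  y = -0.0048+0.0170z
quadratic in z: (1.0057)z²+(0.2475)z+(-0.0091)=0, √Δ=0.3128 → z ∈ {-0.2786, 0.0325}; z = -0.2786 (taking z<0)
x = 0.0357, y = -0.0096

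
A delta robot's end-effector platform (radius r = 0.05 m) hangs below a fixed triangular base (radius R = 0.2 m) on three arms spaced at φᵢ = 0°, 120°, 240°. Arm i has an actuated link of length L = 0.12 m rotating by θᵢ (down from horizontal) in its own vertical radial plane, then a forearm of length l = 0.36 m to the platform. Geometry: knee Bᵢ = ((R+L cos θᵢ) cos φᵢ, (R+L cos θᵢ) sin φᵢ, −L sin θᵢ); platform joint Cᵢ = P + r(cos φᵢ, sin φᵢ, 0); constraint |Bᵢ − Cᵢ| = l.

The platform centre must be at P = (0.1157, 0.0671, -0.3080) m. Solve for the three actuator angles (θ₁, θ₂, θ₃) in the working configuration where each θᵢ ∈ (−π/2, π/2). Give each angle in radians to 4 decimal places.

arm 1 (φ=0.0°): x'=0.1157, y'=0.0671
  e−x'=0.0343;  (l²−L²−(e−x')²−y'²−z²)/2L = 0.0611
  γ=atan2(-0.3080,0.0343)=-1.4599;  ψ=arccos(0.1971)=1.3724;  θ1=γ+ψ≈-0.0875
φ2=120.0° → target in arm frame (0.0003, -0.1337)
  e−x'=0.1497;  (l²−L²−(e−x')²−y'²−z²)/2L = -0.0832
  γ=atan2(-0.3080,0.1497)=-1.1183;  ψ=arccos(-0.2430)=1.8163;  θ2=γ+ψ≈0.6980
arm 3 (φ=240.0°): x'=-0.1160, y'=0.0666
  e−x'=0.2660;  (l²−L²−(e−x')²−y'²−z²)/2L = -0.2285
  γ=atan2(-0.3080,0.2660)=-0.8585;  ψ=arccos(-0.5615)=2.1670;  θ3=γ+ψ≈1.3085

θ₁ = -0.0875, θ₂ = 0.6980, θ₃ = 1.3085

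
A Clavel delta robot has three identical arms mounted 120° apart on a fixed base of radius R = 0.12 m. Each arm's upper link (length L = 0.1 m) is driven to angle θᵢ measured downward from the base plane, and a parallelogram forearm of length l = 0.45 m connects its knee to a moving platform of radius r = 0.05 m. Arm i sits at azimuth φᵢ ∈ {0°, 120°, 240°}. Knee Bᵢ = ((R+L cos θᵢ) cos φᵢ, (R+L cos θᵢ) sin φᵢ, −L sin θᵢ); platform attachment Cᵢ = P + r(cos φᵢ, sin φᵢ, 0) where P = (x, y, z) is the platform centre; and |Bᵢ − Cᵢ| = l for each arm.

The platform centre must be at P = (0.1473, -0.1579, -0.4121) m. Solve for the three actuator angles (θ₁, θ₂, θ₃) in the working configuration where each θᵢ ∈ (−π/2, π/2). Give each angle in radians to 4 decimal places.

φ1=0.0° → target in arm frame (0.1473, -0.1579)
  A=-0.0773, B=-0.4121, C=(l²−L²−A²−y'²−z²)/(2L)=-0.0412
  γ=atan2(-0.4121,-0.0773)=-1.7562;  ψ=arccos(-0.0982)=1.6691;  θ1=γ+ψ≈-0.0871
rotate P by −φ2: (-0.2104, -0.0486, -0.4121)
  e−x'=0.2804;  (l²−L²−(e−x')²−y'²−z²)/2L = -0.2916
  θ2 = atan2(B,A) + arccos(C/0.4984) = 1.2223
rotate P by −φ3: (0.0631, 0.2065, -0.4121)
  A=0.0069, B=-0.4121, C=(l²−L²−A²−y'²−z²)/(2L)=-0.1001
  γ=atan2(-0.4121,0.0069)=-1.5540;  ψ=arccos(-0.2429)=1.8162;  θ3=γ+ψ≈0.2621

θ₁ = -0.0871, θ₂ = 1.2223, θ₃ = 0.2621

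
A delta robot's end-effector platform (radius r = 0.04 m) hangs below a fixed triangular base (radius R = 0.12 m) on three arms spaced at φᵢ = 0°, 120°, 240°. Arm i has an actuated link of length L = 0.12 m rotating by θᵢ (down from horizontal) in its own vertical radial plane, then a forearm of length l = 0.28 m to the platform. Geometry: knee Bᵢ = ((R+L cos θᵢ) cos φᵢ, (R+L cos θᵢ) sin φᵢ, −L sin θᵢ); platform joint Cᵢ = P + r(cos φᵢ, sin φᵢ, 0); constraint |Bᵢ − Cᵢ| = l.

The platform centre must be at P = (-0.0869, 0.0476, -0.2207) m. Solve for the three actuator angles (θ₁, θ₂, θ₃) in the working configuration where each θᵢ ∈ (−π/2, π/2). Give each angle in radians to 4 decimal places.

rotate P by −φ1: (-0.0869, 0.0476, -0.2207)
  e−x'=0.1669;  (l²−L²−(e−x')²−y'²−z²)/2L = -0.0618
  θ1 = atan2(B,A) + arccos(C/0.2767) = 0.8727
arm 2 (φ=120.0°): x'=0.0847, y'=0.0515
  A=-0.0047, B=-0.2207, C=(l²−L²−A²−y'²−z²)/(2L)=0.0526
  √(A²+B²)=0.2207;  θ2 = -1.5920+1.3302 ≈ -0.2617
arm 3 (φ=240.0°): x'=0.0022, y'=-0.0991
  e−x'=0.0778;  (l²−L²−(e−x')²−y'²−z²)/2L = -0.0024
  γ=atan2(-0.2207,0.0778)=-1.2320;  ψ=arccos(-0.0101)=1.5809;  θ3=γ+ψ≈0.3489

θ₁ = 0.8727, θ₂ = -0.2617, θ₃ = 0.3489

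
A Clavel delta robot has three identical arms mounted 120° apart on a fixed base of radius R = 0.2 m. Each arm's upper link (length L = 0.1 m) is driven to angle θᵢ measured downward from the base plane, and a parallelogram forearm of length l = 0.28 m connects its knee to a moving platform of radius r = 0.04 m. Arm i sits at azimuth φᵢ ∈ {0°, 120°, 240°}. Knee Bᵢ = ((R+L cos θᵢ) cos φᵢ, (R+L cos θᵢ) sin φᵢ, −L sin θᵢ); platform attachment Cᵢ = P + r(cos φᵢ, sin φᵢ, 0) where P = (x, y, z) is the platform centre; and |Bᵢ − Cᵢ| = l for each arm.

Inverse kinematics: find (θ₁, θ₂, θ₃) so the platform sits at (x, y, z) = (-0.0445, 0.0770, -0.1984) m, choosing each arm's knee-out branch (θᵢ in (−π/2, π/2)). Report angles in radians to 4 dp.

arm 1 (φ=0.0°): x'=-0.0445, y'=0.0770
  e−x'=0.2045;  (l²−L²−(e−x')²−y'²−z²)/2L = -0.0936
  √(A²+B²)=0.2849;  θ1 = -0.7703+1.9054 ≈ 1.1351
rotate P by −φ2: (0.0889, 0.0000, -0.1984)
  A cos θ + B sin θ = C:  0.0711·cos θ + -0.1984·sin θ = 0.1199
  γ=atan2(-0.1984,0.0711)=-1.2268;  ψ=arccos(0.5691)=0.9654;  θ2=γ+ψ≈-0.2615
rotate P by −φ3: (-0.0444, -0.0770, -0.1984)
  e−x'=0.2044;  (l²−L²−(e−x')²−y'²−z²)/2L = -0.0935
  γ=atan2(-0.1984,0.2044)=-0.7704;  ψ=arccos(-0.3280)=1.9050;  θ3=γ+ψ≈1.1346

θ₁ = 1.1351, θ₂ = -0.2615, θ₃ = 1.1346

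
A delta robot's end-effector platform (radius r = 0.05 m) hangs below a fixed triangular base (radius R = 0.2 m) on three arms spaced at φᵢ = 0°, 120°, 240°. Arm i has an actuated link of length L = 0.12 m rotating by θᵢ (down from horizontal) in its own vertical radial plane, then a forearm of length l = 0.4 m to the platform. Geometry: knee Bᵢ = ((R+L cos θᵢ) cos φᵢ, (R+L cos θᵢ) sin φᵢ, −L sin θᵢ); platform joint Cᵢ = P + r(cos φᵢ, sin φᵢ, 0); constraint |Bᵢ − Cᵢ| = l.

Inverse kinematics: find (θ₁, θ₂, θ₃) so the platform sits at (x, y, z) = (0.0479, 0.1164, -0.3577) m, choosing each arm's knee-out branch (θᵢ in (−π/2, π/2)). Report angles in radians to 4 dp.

rotate P by −φ1: (0.0479, 0.1164, -0.3577)
  e−x'=0.1021;  (l²−L²−(e−x')²−y'²−z²)/2L = -0.0263
  γ=atan2(-0.3577,0.1021)=-1.2928;  ψ=arccos(-0.0708)=1.6417;  θ1=γ+ψ≈0.3489
φ2=120.0° → target in arm frame (0.0769, -0.0997)
  A=0.0731, B=-0.3577, C=(l²−L²−A²−y'²−z²)/(2L)=0.0098
  √(A²+B²)=0.3651;  θ2 = -1.3691+1.5438 ≈ 0.1747
rotate P by −φ3: (-0.1248, -0.0167, -0.3577)
  e−x'=0.2748;  (l²−L²−(e−x')²−y'²−z²)/2L = -0.2422
  θ3 = atan2(B,A) + arccos(C/0.4510) = 1.2217

θ₁ = 0.3489, θ₂ = 0.1747, θ₃ = 1.2217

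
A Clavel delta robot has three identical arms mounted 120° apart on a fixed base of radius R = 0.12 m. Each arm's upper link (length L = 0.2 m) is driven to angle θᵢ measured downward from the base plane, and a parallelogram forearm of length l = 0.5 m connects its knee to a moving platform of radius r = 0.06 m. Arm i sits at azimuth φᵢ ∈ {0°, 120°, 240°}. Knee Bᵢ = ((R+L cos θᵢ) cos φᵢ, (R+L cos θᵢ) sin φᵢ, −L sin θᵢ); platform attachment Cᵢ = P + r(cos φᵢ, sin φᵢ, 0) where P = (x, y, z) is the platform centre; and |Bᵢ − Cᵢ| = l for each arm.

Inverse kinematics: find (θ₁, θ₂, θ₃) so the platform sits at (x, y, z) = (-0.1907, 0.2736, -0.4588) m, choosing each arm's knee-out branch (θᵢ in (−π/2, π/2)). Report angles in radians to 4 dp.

θ₁ = 1.2221, θ₂ = -0.1743, θ₃ = 1.1349

φ1=0.0° → target in arm frame (-0.1907, 0.2736)
  A cos θ + B sin θ = C:  0.2507·cos θ + -0.4588·sin θ = -0.3455
  √(A²+B²)=0.5228;  θ1 = -1.0707+2.2928 ≈ 1.2221
φ2=120.0° → target in arm frame (0.3323, 0.0284)
  A=-0.2723, B=-0.4588, C=(l²−L²−A²−y'²−z²)/(2L)=-0.1886
  √(A²+B²)=0.5335;  θ2 = -2.1064+1.9321 ≈ -0.1743
φ3=240.0° → target in arm frame (-0.1416, -0.3020)
  A=0.2016, B=-0.4588, C=(l²−L²−A²−y'²−z²)/(2L)=-0.3308
  γ=atan2(-0.4588,0.2016)=-1.1568;  ψ=arccos(-0.6601)=2.2917;  θ3=γ+ψ≈1.1349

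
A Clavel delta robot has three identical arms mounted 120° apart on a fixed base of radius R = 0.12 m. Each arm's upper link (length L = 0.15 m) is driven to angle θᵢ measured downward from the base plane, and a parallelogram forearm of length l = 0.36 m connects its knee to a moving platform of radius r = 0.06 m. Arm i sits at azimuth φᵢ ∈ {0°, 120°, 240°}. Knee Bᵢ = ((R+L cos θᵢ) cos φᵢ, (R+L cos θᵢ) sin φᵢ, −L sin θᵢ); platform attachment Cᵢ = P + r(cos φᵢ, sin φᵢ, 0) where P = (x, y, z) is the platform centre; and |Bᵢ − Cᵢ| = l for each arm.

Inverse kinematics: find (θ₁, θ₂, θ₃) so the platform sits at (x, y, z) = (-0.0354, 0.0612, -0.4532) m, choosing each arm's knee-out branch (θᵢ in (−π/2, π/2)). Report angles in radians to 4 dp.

φ1=0.0° → target in arm frame (-0.0354, 0.0612)
  e−x'=0.0954;  (l²−L²−(e−x')²−y'²−z²)/2L = -0.3705
  γ=atan2(-0.4532,0.0954)=-1.3633;  ψ=arccos(-0.7999)=2.4979;  θ1=γ+ψ≈1.1346
rotate P by −φ2: (0.0707, 0.0001, -0.4532)
  A cos θ + B sin θ = C:  -0.0107·cos θ + -0.4532·sin θ = -0.3280
  γ=atan2(-0.4532,-0.0107)=-1.5944;  ψ=arccos(-0.7236)=2.3798;  θ2=γ+ψ≈0.7854
φ3=240.0° → target in arm frame (-0.0353, -0.0613)
  A cos θ + B sin θ = C:  0.0953·cos θ + -0.4532·sin θ = -0.3704
  √(A²+B²)=0.4631;  θ3 = -1.3635+2.4978 ≈ 1.1343

θ₁ = 1.1346, θ₂ = 0.7854, θ₃ = 1.1343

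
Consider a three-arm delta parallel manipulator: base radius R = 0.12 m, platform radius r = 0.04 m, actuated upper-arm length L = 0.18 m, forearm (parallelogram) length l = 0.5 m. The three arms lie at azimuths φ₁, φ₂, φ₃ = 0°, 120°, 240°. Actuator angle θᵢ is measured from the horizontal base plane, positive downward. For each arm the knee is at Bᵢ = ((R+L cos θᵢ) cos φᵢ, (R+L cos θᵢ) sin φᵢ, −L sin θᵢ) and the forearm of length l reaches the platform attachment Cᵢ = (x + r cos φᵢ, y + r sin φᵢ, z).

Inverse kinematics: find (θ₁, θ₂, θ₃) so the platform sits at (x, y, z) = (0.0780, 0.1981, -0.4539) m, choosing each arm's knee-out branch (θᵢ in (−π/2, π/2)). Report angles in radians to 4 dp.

θ₁ = 0.1746, θ₂ = 0.0001, θ₃ = 0.9599

rotate P by −φ1: (0.0780, 0.1981, -0.4539)
  A=0.0020, B=-0.4539, C=(l²−L²−A²−y'²−z²)/(2L)=-0.0769
  γ=atan2(-0.4539,0.0020)=-1.5664;  ψ=arccos(-0.1694)=1.7410;  θ1=γ+ψ≈0.1746
rotate P by −φ2: (0.1326, -0.1666, -0.4539)
  A cos θ + B sin θ = C:  -0.0526·cos θ + -0.4539·sin θ = -0.0526
  √(A²+B²)=0.4569;  θ2 = -1.6861+1.6862 ≈ 0.0001
arm 3 (φ=240.0°): x'=-0.2106, y'=-0.0315
  A=0.2906, B=-0.4539, C=(l²−L²−A²−y'²−z²)/(2L)=-0.2051
  √(A²+B²)=0.5389;  θ3 = -1.0014+1.9612 ≈ 0.9599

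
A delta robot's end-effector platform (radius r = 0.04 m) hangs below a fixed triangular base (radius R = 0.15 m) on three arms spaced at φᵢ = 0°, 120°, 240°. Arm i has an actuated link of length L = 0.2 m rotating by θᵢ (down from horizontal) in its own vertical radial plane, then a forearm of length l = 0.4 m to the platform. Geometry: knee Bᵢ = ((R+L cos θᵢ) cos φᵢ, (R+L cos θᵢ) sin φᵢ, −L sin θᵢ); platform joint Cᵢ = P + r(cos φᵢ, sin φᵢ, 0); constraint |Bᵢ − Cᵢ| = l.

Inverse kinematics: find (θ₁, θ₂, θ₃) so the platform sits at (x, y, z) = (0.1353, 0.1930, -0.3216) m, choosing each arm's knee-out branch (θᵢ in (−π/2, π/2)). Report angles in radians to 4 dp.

φ1=0.0° → target in arm frame (0.1353, 0.1930)
  A=-0.0253, B=-0.3216, C=(l²−L²−A²−y'²−z²)/(2L)=-0.0533
  √(A²+B²)=0.3226;  θ1 = -1.6493+1.7367 ≈ 0.0874
arm 2 (φ=120.0°): x'=0.0995, y'=-0.2137
  A cos θ + B sin θ = C:  0.0105·cos θ + -0.3216·sin θ = -0.0730
  γ=atan2(-0.3216,0.0105)=-1.5381;  ψ=arccos(-0.2268)=1.7996;  θ2=γ+ψ≈0.2615
rotate P by −φ3: (-0.2348, 0.0207, -0.3216)
  A=0.3448, B=-0.3216, C=(l²−L²−A²−y'²−z²)/(2L)=-0.2568
  √(A²+B²)=0.4715;  θ3 = -0.7506+2.1469 ≈ 1.3963

θ₁ = 0.0874, θ₂ = 0.2615, θ₃ = 1.3963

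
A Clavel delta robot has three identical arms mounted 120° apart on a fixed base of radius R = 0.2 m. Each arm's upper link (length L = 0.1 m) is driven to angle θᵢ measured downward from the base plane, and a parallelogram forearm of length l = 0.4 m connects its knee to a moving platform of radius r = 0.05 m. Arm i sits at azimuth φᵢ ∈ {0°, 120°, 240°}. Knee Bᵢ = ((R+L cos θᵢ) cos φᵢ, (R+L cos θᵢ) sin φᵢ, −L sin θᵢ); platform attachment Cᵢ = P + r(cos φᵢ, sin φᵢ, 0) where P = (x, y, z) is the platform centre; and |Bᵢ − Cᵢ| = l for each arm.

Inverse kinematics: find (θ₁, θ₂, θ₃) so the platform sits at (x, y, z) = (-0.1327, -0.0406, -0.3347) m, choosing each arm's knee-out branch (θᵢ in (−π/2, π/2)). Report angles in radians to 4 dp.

rotate P by −φ1: (-0.1327, -0.0406, -0.3347)
  A cos θ + B sin θ = C:  0.2827·cos θ + -0.3347·sin θ = -0.2180
  θ1 = atan2(B,A) + arccos(C/0.4381) = 1.2221
arm 2 (φ=120.0°): x'=0.0312, y'=0.1352
  A cos θ + B sin θ = C:  0.1188·cos θ + -0.3347·sin θ = 0.0279
  γ=atan2(-0.3347,0.1188)=-1.2297;  ψ=arccos(0.0785)=1.4922;  θ2=γ+ψ≈0.2625
arm 3 (φ=240.0°): x'=0.1015, y'=-0.0946
  e−x'=0.0485;  (l²−L²−(e−x')²−y'²−z²)/2L = 0.1334
  √(A²+B²)=0.3382;  θ3 = -1.4269+1.1655 ≈ -0.2615

θ₁ = 1.2221, θ₂ = 0.2625, θ₃ = -0.2615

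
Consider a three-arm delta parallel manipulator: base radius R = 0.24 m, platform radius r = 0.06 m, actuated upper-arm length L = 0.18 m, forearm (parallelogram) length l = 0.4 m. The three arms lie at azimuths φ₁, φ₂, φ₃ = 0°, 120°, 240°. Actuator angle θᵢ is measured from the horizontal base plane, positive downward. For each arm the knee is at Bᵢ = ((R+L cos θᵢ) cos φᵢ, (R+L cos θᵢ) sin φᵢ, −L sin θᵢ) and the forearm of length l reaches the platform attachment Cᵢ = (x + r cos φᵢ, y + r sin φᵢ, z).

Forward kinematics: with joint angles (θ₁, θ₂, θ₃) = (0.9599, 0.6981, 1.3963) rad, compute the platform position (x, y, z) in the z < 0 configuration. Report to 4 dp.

arm 1 at φ=0.0°: (R−r)+L cos θ1 = 0.2832;  S1 = (0.2832, 0.0000, -0.1474)
arm 2 at φ=120.0°: (R−r)+L cos θ2 = 0.3179;  S2 = (-0.1589, 0.2753, -0.1157)
φ3=240.0°: virtual centre (-0.1056, -0.1829, -0.1773), radius l
|S₂|²−|S₁|² = 0.0125;  |S₃|²−|S₁|² = -0.0259
linear system: -0.8844x+0.5506y = 0.0125−0.0635z; -0.7777x+-0.3659y = -0.0259−-0.0596z
det = 0.7518;  x = 0.0129+-0.0128z,  y = 0.0434+-0.1358z
into |P−S₁|² = l²: 1.0186z² + 0.2900z + -0.0633 = 0;  Δ = 0.3420;  z = -0.4294 or 0.1447 → z<0 root = -0.4294
x = 0.0184, y = 0.1017

(0.0184, 0.1017, -0.4294)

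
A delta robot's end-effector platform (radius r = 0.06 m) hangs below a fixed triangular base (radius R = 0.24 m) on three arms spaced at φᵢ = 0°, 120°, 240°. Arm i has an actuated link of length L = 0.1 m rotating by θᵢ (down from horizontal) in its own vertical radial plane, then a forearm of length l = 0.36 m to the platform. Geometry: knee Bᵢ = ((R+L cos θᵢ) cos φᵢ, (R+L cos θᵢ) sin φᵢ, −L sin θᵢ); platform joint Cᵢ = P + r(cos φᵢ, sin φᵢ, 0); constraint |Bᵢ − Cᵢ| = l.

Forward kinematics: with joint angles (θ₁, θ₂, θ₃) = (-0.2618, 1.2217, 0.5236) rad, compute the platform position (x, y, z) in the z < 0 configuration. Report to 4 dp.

arm 1 at φ=0.0°: e+L cos θ1 = 0.2766;  centre 1 = (0.2766, 0.0000, 0.0259)
arm 2 at φ=120.0°: e+L cos θ2 = 0.2142;  centre 2 = (-0.1071, 0.1855, -0.0940)
φ3=240.0°: virtual centre (-0.1333, -0.2309, -0.0500), radius l
|centre ₂|²−|centre ₁|² = -0.0225;  |centre ₃|²−|centre ₁|² = -0.0036
plane₁₂: -0.7674x+0.3710y+-0.2397z = -0.0225
Cramer: x(z) = 0.0178-0.2536z;  y(z) = -0.0238+0.1215z
into |P−centre ₁|² = l²: 1.0791z² + 0.0737z + -0.0614 = 0;  Δ = 0.2704;  z = -0.2751 or 0.2068 → z<0 root = -0.2751
x = 0.0875, y = -0.0572

(0.0875, -0.0572, -0.2751)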